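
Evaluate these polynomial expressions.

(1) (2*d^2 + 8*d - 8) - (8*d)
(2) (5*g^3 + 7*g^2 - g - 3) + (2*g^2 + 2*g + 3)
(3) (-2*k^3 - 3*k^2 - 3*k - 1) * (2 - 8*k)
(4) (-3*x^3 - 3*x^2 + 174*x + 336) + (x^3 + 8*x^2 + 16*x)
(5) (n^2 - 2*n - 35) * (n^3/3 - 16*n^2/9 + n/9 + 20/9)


(1) = 2*d^2 - 8
(2) = 5*g^3 + 9*g^2 + g
(3) = 16*k^4 + 20*k^3 + 18*k^2 + 2*k - 2
(4) = -2*x^3 + 5*x^2 + 190*x + 336
(5) = n^5/3 - 22*n^4/9 - 8*n^3 + 578*n^2/9 - 25*n/3 - 700/9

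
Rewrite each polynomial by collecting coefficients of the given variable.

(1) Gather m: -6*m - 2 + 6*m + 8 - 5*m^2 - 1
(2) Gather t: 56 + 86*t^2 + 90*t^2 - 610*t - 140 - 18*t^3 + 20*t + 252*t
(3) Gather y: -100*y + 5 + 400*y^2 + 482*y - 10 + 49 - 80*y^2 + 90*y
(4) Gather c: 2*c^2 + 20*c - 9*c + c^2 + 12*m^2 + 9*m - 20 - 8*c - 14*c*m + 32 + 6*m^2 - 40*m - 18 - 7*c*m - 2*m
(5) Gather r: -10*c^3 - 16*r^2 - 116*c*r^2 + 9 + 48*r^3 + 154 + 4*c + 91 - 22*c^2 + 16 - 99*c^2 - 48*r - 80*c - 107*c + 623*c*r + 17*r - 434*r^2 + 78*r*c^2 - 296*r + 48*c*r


(1) = 5 - 5*m^2
(2) = -18*t^3 + 176*t^2 - 338*t - 84
(3) = 320*y^2 + 472*y + 44
(4) = 3*c^2 + c*(3 - 21*m) + 18*m^2 - 33*m - 6
(5) = -10*c^3 - 121*c^2 - 183*c + 48*r^3 + r^2*(-116*c - 450) + r*(78*c^2 + 671*c - 327) + 270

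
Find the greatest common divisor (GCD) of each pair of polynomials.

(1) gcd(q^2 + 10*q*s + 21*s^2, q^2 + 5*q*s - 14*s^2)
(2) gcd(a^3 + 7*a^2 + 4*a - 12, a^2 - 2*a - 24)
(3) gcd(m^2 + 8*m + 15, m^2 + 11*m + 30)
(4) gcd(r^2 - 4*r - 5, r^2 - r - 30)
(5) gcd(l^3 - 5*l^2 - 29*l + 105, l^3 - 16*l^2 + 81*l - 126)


(1) = gcd((q + 3*s)*(q + 7*s), (q - 2*s)*(q + 7*s)) = q + 7*s
(2) = 1
(3) = gcd((m + 3)*(m + 5), (m + 5)*(m + 6)) = m + 5
(4) = gcd((r - 5)*(r + 1), (r - 6)*(r + 5)) = 1
(5) = gcd((l - 7)*(l - 3)*(l + 5), (l - 7)*(l - 6)*(l - 3)) = l^2 - 10*l + 21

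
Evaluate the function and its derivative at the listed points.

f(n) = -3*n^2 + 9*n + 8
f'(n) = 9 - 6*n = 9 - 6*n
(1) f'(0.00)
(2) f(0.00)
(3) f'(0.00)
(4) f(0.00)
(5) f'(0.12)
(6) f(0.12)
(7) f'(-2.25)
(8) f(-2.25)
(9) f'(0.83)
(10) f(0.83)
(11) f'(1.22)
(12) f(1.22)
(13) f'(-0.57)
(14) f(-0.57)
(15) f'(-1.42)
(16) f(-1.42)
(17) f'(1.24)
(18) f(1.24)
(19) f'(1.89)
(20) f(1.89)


(1) = 9.00
(2) = 8.00
(3) = 9.00
(4) = 8.00
(5) = 8.28
(6) = 9.04
(7) = 22.50
(8) = -27.44
(9) = 4.02
(10) = 13.40
(11) = 1.68
(12) = 14.51
(13) = 12.42
(14) = 1.90
(15) = 17.52
(16) = -10.83
(17) = 1.56
(18) = 14.55
(19) = -2.34
(20) = 14.29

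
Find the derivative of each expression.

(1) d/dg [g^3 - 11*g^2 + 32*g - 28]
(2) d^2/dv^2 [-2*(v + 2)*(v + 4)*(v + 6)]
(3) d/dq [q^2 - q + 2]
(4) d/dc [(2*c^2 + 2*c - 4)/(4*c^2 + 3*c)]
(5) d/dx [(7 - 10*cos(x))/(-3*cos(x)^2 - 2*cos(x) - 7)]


(1) = 3*g^2 - 22*g + 32
(2) = -12*v - 48
(3) = 2*q - 1
(4) = 2*(-c^2 + 16*c + 6)/(c^2*(16*c^2 + 24*c + 9))
(5) = 6*(5*cos(x)^2 - 7*cos(x) - 14)*sin(x)/(-3*sin(x)^2 + 2*cos(x) + 10)^2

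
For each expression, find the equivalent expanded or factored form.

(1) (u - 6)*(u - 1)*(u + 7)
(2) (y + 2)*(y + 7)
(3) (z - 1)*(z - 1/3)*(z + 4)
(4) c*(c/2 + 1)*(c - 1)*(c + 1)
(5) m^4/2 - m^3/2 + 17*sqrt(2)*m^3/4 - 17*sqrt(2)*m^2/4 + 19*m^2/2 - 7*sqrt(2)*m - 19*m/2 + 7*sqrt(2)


(1) = u^3 - 43*u + 42
(2) = y^2 + 9*y + 14
(3) = z^3 + 8*z^2/3 - 5*z + 4/3
(4) = c^4/2 + c^3 - c^2/2 - c
(5) = (m/2 + sqrt(2))*(m - 1)*(m - sqrt(2)/2)*(m + 7*sqrt(2))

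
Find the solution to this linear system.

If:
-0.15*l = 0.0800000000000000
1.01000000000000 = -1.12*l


Then:
No Solution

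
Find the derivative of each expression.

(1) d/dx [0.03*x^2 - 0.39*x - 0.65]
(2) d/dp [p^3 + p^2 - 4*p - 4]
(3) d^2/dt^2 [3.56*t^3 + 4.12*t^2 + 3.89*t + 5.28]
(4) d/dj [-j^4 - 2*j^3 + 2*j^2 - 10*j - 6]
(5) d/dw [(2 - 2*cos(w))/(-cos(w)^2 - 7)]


(1) = 0.06*x - 0.39
(2) = 3*p^2 + 2*p - 4
(3) = 21.36*t + 8.24
(4) = -4*j^3 - 6*j^2 + 4*j - 10
(5) = 2*(cos(w)^2 - 2*cos(w) - 7)*sin(w)/(cos(w)^2 + 7)^2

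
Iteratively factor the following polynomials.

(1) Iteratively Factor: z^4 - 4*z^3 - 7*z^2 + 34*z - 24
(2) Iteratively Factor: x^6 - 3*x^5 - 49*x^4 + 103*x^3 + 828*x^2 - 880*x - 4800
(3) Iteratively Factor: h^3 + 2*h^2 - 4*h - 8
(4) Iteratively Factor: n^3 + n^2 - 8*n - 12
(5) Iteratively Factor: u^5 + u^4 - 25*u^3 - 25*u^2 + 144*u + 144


(1) = (z - 2)*(z^3 - 2*z^2 - 11*z + 12) = (z - 4)*(z - 2)*(z^2 + 2*z - 3) = (z - 4)*(z - 2)*(z + 3)*(z - 1)
(2) = (x + 4)*(x^5 - 7*x^4 - 21*x^3 + 187*x^2 + 80*x - 1200) = (x - 4)*(x + 4)*(x^4 - 3*x^3 - 33*x^2 + 55*x + 300) = (x - 4)*(x + 4)^2*(x^3 - 7*x^2 - 5*x + 75) = (x - 5)*(x - 4)*(x + 4)^2*(x^2 - 2*x - 15) = (x - 5)^2*(x - 4)*(x + 4)^2*(x + 3)
(3) = (h - 2)*(h^2 + 4*h + 4) = (h - 2)*(h + 2)*(h + 2)
(4) = (n + 2)*(n^2 - n - 6) = (n + 2)^2*(n - 3)
(5) = (u - 4)*(u^4 + 5*u^3 - 5*u^2 - 45*u - 36) = (u - 4)*(u - 3)*(u^3 + 8*u^2 + 19*u + 12) = (u - 4)*(u - 3)*(u + 4)*(u^2 + 4*u + 3) = (u - 4)*(u - 3)*(u + 3)*(u + 4)*(u + 1)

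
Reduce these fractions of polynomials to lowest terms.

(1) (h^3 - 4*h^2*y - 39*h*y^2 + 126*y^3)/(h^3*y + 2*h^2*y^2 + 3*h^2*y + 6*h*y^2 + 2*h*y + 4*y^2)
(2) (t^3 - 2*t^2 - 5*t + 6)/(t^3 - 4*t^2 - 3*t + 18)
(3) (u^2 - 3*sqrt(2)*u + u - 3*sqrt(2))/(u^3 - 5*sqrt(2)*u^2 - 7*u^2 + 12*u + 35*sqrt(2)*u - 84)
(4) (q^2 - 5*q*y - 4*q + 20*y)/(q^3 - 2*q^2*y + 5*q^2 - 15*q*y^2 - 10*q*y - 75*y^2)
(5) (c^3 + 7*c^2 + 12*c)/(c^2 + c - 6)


(1) = (h^3 - 4*h^2*y - 39*h*y^2 + 126*y^3)/(h^3*y + 2*h^2*y^2 + 3*h^2*y + 6*h*y^2 + 2*h*y + 4*y^2)
(2) = (t - 1)/(t - 3)
(3) = (u + 1)/(u^2 + u*(-7 - 2*sqrt(2)) + 14*sqrt(2))
(4) = (q - 4)/(q^2 + 3*q*y + 5*q + 15*y)
(5) = (c^2 + 4*c)/(c - 2)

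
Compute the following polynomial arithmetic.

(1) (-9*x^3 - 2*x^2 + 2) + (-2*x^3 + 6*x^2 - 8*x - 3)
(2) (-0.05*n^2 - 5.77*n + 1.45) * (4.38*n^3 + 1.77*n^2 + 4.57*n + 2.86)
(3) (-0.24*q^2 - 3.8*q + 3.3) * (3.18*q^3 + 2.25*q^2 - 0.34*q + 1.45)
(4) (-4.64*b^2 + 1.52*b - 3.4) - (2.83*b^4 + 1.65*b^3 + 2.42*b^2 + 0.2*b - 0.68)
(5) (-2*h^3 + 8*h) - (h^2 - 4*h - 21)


(1) = -11*x^3 + 4*x^2 - 8*x - 1
(2) = -0.219*n^5 - 25.3611*n^4 - 4.0904*n^3 - 23.9454*n^2 - 9.8757*n + 4.147
(3) = -0.7632*q^5 - 12.624*q^4 + 2.0256*q^3 + 8.369*q^2 - 6.632*q + 4.785
(4) = -2.83*b^4 - 1.65*b^3 - 7.06*b^2 + 1.32*b - 2.72
(5) = -2*h^3 - h^2 + 12*h + 21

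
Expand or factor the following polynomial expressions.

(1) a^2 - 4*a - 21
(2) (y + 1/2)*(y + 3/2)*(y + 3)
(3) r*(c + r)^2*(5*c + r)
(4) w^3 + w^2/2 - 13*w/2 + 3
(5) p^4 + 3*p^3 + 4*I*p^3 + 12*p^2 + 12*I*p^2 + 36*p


(1) = (a - 7)*(a + 3)
(2) = y^3 + 5*y^2 + 27*y/4 + 9/4
(3) = 5*c^3*r + 11*c^2*r^2 + 7*c*r^3 + r^4
(4) = (w - 2)*(w - 1/2)*(w + 3)
(5) = p*(p + 3)*(p - 2*I)*(p + 6*I)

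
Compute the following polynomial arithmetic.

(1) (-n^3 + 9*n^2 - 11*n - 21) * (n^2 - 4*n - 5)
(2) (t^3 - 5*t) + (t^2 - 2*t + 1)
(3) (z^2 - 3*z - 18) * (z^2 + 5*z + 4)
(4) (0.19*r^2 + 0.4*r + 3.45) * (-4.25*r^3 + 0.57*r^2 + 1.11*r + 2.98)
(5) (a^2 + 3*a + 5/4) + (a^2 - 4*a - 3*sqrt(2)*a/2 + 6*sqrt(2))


(1) = -n^5 + 13*n^4 - 42*n^3 - 22*n^2 + 139*n + 105
(2) = t^3 + t^2 - 7*t + 1
(3) = z^4 + 2*z^3 - 29*z^2 - 102*z - 72
(4) = -0.8075*r^5 - 1.5917*r^4 - 14.2236*r^3 + 2.9767*r^2 + 5.0215*r + 10.281
(5) = 2*a^2 - 3*sqrt(2)*a/2 - a + 5/4 + 6*sqrt(2)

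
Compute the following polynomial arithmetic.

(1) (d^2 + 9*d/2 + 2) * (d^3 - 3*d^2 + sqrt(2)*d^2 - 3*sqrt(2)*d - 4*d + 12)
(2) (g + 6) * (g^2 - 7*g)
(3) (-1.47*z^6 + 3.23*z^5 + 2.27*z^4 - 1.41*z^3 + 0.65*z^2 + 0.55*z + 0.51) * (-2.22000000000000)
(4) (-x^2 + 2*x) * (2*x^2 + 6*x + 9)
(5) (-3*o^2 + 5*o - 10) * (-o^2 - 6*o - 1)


(1) = d^5 + sqrt(2)*d^4 + 3*d^4/2 - 31*d^3/2 + 3*sqrt(2)*d^3/2 - 23*sqrt(2)*d^2/2 - 12*d^2 - 6*sqrt(2)*d + 46*d + 24
(2) = g^3 - g^2 - 42*g
(3) = 3.2634*z^6 - 7.1706*z^5 - 5.0394*z^4 + 3.1302*z^3 - 1.443*z^2 - 1.221*z - 1.1322
(4) = -2*x^4 - 2*x^3 + 3*x^2 + 18*x
(5) = 3*o^4 + 13*o^3 - 17*o^2 + 55*o + 10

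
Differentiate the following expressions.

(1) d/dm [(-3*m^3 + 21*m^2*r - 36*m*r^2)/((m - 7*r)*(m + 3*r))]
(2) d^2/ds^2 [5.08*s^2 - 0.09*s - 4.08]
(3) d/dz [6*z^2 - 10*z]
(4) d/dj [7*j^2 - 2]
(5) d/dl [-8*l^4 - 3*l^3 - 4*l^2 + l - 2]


(1) = 3*(-m^4 + 8*m^3*r + 47*m^2*r^2 - 294*m*r^3 + 252*r^4)/(m^4 - 8*m^3*r - 26*m^2*r^2 + 168*m*r^3 + 441*r^4)
(2) = 10.1600000000000
(3) = 12*z - 10
(4) = 14*j
(5) = -32*l^3 - 9*l^2 - 8*l + 1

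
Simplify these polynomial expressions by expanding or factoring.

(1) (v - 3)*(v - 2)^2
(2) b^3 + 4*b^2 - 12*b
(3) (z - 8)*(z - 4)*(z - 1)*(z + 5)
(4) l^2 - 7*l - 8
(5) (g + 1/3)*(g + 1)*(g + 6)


(1) = v^3 - 7*v^2 + 16*v - 12
(2) = b*(b - 2)*(b + 6)
(3) = z^4 - 8*z^3 - 21*z^2 + 188*z - 160
(4) = (l - 8)*(l + 1)
(5) = g^3 + 22*g^2/3 + 25*g/3 + 2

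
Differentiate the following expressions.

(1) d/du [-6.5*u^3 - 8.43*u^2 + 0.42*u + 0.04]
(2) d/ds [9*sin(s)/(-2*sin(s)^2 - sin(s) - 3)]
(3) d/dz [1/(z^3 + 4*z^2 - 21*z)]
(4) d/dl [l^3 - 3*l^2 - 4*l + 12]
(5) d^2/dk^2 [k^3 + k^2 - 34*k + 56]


(1) = -19.5*u^2 - 16.86*u + 0.42
(2) = 9*(2*sin(s)^2 - 3)*cos(s)/(sin(s) - cos(2*s) + 4)^2
(3) = (-3*z^2 - 8*z + 21)/(z^2*(z^2 + 4*z - 21)^2)
(4) = 3*l^2 - 6*l - 4
(5) = 6*k + 2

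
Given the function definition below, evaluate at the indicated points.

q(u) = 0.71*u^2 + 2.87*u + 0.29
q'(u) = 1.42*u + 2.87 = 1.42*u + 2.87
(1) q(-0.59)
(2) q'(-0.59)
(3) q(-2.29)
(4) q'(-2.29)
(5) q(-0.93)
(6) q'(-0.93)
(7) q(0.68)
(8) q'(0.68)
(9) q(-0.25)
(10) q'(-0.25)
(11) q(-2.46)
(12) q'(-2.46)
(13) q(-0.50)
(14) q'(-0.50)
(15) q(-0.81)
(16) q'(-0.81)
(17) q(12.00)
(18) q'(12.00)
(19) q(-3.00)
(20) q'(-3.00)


(1) = -1.16
(2) = 2.03
(3) = -2.56
(4) = -0.38
(5) = -1.77
(6) = 1.55
(7) = 2.57
(8) = 3.84
(9) = -0.38
(10) = 2.52
(11) = -2.47
(12) = -0.62
(13) = -0.97
(14) = 2.16
(15) = -1.57
(16) = 1.72
(17) = 136.97
(18) = 19.91
(19) = -1.93
(20) = -1.39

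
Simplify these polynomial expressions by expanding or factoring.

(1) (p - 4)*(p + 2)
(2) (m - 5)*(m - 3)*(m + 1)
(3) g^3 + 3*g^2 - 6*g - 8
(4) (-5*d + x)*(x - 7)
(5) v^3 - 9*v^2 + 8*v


(1) = p^2 - 2*p - 8
(2) = m^3 - 7*m^2 + 7*m + 15
(3) = (g - 2)*(g + 1)*(g + 4)
(4) = -5*d*x + 35*d + x^2 - 7*x
(5) = v*(v - 8)*(v - 1)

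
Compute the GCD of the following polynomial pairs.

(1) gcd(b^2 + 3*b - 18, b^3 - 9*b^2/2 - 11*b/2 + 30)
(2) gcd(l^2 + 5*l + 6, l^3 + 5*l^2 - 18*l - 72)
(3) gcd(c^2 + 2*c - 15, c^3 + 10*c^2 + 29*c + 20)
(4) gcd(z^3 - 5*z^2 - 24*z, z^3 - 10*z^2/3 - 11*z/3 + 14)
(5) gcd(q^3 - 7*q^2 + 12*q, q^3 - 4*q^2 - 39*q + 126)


(1) = b - 3
(2) = l + 3
(3) = gcd((c - 3)*(c + 5), (c + 1)*(c + 4)*(c + 5)) = c + 5
(4) = 1
(5) = gcd(q*(q - 4)*(q - 3), (q - 7)*(q - 3)*(q + 6)) = q - 3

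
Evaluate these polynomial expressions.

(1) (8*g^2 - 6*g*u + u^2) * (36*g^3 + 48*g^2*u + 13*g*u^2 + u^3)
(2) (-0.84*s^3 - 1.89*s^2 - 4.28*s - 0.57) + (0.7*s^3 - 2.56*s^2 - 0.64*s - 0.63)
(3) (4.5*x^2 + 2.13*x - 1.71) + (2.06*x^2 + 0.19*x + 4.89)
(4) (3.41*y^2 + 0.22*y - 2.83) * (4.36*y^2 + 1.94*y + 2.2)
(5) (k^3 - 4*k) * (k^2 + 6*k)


(1) = 288*g^5 + 168*g^4*u - 148*g^3*u^2 - 22*g^2*u^3 + 7*g*u^4 + u^5
(2) = -0.14*s^3 - 4.45*s^2 - 4.92*s - 1.2
(3) = 6.56*x^2 + 2.32*x + 3.18
(4) = 14.8676*y^4 + 7.5746*y^3 - 4.41*y^2 - 5.0062*y - 6.226
(5) = k^5 + 6*k^4 - 4*k^3 - 24*k^2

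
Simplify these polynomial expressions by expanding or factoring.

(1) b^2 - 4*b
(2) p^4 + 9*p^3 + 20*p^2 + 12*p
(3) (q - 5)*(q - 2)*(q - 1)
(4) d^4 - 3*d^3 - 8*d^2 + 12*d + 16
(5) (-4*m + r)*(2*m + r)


(1) = b*(b - 4)
(2) = p*(p + 1)*(p + 2)*(p + 6)
(3) = q^3 - 8*q^2 + 17*q - 10
(4) = (d - 4)*(d - 2)*(d + 1)*(d + 2)
(5) = -8*m^2 - 2*m*r + r^2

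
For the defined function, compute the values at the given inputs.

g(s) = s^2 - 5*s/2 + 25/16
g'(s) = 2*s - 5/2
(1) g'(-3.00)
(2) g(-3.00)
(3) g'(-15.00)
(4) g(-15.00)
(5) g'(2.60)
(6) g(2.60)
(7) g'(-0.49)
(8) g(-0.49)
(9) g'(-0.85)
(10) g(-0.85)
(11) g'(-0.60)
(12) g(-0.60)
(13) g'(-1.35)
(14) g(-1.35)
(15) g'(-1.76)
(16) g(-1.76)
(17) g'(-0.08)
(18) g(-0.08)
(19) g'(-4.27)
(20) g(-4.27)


(1) = -8.50
(2) = 18.06
(3) = -32.50
(4) = 264.06
(5) = 2.70
(6) = 1.82
(7) = -3.48
(8) = 3.03
(9) = -4.20
(10) = 4.41
(11) = -3.70
(12) = 3.42
(13) = -5.20
(14) = 6.76
(15) = -6.02
(16) = 9.06
(17) = -2.66
(18) = 1.77
(19) = -11.04
(20) = 30.47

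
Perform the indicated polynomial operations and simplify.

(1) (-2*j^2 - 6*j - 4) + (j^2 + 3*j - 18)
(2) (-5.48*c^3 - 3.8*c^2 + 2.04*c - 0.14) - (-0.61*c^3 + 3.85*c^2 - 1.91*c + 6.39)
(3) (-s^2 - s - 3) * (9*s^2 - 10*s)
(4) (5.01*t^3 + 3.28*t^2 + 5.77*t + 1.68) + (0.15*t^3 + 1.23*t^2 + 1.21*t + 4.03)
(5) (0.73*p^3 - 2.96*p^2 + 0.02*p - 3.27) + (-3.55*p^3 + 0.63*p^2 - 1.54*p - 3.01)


(1) = -j^2 - 3*j - 22
(2) = -4.87*c^3 - 7.65*c^2 + 3.95*c - 6.53
(3) = -9*s^4 + s^3 - 17*s^2 + 30*s
(4) = 5.16*t^3 + 4.51*t^2 + 6.98*t + 5.71
(5) = -2.82*p^3 - 2.33*p^2 - 1.52*p - 6.28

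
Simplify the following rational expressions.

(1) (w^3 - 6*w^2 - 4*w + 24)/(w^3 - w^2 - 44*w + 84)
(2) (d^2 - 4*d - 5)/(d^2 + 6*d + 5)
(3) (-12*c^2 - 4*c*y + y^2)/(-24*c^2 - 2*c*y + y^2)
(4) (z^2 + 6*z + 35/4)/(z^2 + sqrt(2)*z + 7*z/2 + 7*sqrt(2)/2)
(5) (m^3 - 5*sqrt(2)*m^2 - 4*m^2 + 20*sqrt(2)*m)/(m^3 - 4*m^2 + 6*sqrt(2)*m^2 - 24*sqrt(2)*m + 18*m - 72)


(1) = (w + 2)/(w + 7)
(2) = (d - 5)/(d + 5)
(3) = (2*c + y)/(4*c + y)
(4) = (8*z + 20)/(8*z + 8*sqrt(2))
(5) = (m^2 - 5*sqrt(2)*m)/(m^2 + 6*sqrt(2)*m + 18)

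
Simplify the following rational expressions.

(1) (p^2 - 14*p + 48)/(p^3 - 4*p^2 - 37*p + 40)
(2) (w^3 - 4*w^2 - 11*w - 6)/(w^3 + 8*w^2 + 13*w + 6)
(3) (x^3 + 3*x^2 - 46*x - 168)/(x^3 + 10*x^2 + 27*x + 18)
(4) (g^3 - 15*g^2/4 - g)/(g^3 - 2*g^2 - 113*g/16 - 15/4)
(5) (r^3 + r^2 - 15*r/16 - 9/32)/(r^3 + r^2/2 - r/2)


(1) = (p - 6)/(p^2 + 4*p - 5)
(2) = (w - 6)/(w + 6)
(3) = (x^2 - 3*x - 28)/(x^2 + 4*x + 3)
(4) = (16*g^2 + 4*g)/(16*g^2 + 32*g + 15)
(5) = (32*r^3 + 32*r^2 - 30*r - 9)/(32*r^3 + 16*r^2 - 16*r)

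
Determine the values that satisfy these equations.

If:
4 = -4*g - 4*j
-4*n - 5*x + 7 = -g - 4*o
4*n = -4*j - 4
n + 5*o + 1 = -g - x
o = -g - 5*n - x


Then:
g = -19/144
j = -125/144
n = -19/144
o = -55/144
x = 169/144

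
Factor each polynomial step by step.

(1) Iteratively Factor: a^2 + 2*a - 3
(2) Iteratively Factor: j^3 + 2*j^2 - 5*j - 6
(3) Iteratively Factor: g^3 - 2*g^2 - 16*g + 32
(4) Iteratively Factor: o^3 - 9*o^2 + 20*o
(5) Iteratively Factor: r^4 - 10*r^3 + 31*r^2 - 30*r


(1) = (a - 1)*(a + 3)
(2) = (j + 1)*(j^2 + j - 6) = (j + 1)*(j + 3)*(j - 2)
(3) = (g - 2)*(g^2 - 16) = (g - 4)*(g - 2)*(g + 4)
(4) = (o - 5)*(o^2 - 4*o) = (o - 5)*(o - 4)*(o)
(5) = (r)*(r^3 - 10*r^2 + 31*r - 30) = r*(r - 5)*(r^2 - 5*r + 6) = r*(r - 5)*(r - 3)*(r - 2)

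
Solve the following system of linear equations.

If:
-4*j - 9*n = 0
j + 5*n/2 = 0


Then:
j = 0
n = 0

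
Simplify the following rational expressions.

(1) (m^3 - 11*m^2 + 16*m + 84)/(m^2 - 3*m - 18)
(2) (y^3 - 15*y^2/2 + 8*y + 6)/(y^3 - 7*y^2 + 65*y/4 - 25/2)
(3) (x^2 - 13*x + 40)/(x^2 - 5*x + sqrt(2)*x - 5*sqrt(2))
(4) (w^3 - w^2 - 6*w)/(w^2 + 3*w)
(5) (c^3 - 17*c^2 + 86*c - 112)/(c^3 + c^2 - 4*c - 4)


(1) = (m^2 - 5*m - 14)/(m + 3)
(2) = (4*y^2 - 22*y - 12)/(4*y^2 - 20*y + 25)
(3) = (x - 8)/(x + sqrt(2))
(4) = (w^2 - w - 6)/(w + 3)
(5) = (c^2 - 15*c + 56)/(c^2 + 3*c + 2)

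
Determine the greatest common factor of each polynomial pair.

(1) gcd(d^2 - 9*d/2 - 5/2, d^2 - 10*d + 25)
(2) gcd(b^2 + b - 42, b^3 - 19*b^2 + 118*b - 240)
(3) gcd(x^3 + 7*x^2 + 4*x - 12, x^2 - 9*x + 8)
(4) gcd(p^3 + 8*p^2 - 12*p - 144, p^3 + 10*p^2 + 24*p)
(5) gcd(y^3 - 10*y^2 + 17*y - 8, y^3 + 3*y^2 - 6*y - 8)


(1) = gcd((d - 5)*(d + 1/2), (d - 5)^2) = d - 5
(2) = gcd((b - 6)*(b + 7), (b - 8)*(b - 6)*(b - 5)) = b - 6
(3) = gcd((x - 1)*(x + 2)*(x + 6), (x - 8)*(x - 1)) = x - 1
(4) = p + 6
(5) = 1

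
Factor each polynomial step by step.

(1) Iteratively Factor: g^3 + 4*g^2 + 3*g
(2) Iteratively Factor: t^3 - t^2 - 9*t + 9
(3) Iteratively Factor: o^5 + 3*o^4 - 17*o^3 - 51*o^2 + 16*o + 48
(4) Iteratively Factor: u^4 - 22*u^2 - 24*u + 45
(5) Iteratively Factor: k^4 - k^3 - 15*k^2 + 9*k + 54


(1) = (g)*(g^2 + 4*g + 3) = g*(g + 3)*(g + 1)
(2) = (t + 3)*(t^2 - 4*t + 3) = (t - 1)*(t + 3)*(t - 3)
(3) = (o + 1)*(o^4 + 2*o^3 - 19*o^2 - 32*o + 48) = (o + 1)*(o + 3)*(o^3 - o^2 - 16*o + 16) = (o - 4)*(o + 1)*(o + 3)*(o^2 + 3*o - 4) = (o - 4)*(o - 1)*(o + 1)*(o + 3)*(o + 4)
(4) = (u - 1)*(u^3 + u^2 - 21*u - 45) = (u - 1)*(u + 3)*(u^2 - 2*u - 15) = (u - 5)*(u - 1)*(u + 3)*(u + 3)
(5) = (k + 3)*(k^3 - 4*k^2 - 3*k + 18) = (k - 3)*(k + 3)*(k^2 - k - 6) = (k - 3)*(k + 2)*(k + 3)*(k - 3)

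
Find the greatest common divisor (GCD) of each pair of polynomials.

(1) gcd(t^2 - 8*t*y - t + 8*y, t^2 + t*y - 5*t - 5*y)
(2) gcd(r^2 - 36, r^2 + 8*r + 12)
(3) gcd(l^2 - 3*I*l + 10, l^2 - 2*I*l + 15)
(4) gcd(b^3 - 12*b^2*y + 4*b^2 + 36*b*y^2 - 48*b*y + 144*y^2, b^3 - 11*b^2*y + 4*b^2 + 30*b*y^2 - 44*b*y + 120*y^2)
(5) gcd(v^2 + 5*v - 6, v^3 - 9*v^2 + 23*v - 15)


(1) = 1
(2) = gcd((r - 6)*(r + 6), (r + 2)*(r + 6)) = r + 6
(3) = l - 5*I
(4) = -b^2 + 6*b*y - 4*b + 24*y
(5) = v - 1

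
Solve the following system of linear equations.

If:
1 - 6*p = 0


Then:
p = 1/6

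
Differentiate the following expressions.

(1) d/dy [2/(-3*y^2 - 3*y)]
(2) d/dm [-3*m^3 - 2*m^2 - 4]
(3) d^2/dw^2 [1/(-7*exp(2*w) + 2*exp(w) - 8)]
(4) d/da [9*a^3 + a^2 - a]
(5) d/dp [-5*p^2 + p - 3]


(1) = 2*(2*y + 1)/(3*y^2*(y + 1)^2)
(2) = m*(-9*m - 4)
(3) = 2*(-4*(7*exp(w) - 1)^2*exp(w) + (14*exp(w) - 1)*(7*exp(2*w) - 2*exp(w) + 8))*exp(w)/(7*exp(2*w) - 2*exp(w) + 8)^3
(4) = 27*a^2 + 2*a - 1
(5) = 1 - 10*p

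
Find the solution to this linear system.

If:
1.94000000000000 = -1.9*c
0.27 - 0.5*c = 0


Then:
No Solution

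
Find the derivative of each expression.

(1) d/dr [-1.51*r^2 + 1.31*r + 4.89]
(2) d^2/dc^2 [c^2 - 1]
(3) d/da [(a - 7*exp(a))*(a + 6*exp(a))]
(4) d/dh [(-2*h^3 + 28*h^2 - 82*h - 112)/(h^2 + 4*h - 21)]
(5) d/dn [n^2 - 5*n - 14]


(1) = 1.31 - 3.02*r
(2) = 2
(3) = -a*exp(a) + 2*a - 84*exp(2*a) - exp(a)
(4) = 2*(-h^4 - 8*h^3 + 160*h^2 - 476*h + 1085)/(h^4 + 8*h^3 - 26*h^2 - 168*h + 441)
(5) = 2*n - 5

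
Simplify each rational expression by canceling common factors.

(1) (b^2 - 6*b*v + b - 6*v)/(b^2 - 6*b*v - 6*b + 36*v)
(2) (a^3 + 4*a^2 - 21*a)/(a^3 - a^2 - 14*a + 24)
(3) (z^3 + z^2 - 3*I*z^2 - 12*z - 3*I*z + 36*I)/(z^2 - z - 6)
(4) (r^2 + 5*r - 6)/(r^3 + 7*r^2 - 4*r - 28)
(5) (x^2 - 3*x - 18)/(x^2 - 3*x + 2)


(1) = (b + 1)/(b - 6)
(2) = (a^2 + 7*a)/(a^2 + 2*a - 8)
(3) = (z^2 + z*(4 - 3*I) - 12*I)/(z + 2)
(4) = (r^2 + 5*r - 6)/(r^3 + 7*r^2 - 4*r - 28)
(5) = (x^2 - 3*x - 18)/(x^2 - 3*x + 2)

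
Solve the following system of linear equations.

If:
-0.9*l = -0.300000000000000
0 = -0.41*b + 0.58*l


Then:
b = 0.47
l = 0.33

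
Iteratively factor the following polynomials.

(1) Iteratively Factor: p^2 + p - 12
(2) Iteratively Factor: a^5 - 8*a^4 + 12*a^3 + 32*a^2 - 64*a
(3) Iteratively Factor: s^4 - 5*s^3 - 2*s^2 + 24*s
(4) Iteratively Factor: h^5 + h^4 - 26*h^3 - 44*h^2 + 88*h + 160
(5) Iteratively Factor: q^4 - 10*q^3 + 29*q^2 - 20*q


(1) = (p + 4)*(p - 3)
(2) = (a)*(a^4 - 8*a^3 + 12*a^2 + 32*a - 64) = a*(a - 2)*(a^3 - 6*a^2 + 32) = a*(a - 2)*(a + 2)*(a^2 - 8*a + 16) = a*(a - 4)*(a - 2)*(a + 2)*(a - 4)
(3) = (s - 3)*(s^3 - 2*s^2 - 8*s) = (s - 4)*(s - 3)*(s^2 + 2*s) = (s - 4)*(s - 3)*(s + 2)*(s)
(4) = (h - 2)*(h^4 + 3*h^3 - 20*h^2 - 84*h - 80) = (h - 2)*(h + 2)*(h^3 + h^2 - 22*h - 40) = (h - 5)*(h - 2)*(h + 2)*(h^2 + 6*h + 8) = (h - 5)*(h - 2)*(h + 2)*(h + 4)*(h + 2)
(5) = (q - 1)*(q^3 - 9*q^2 + 20*q) = (q - 5)*(q - 1)*(q^2 - 4*q) = (q - 5)*(q - 4)*(q - 1)*(q)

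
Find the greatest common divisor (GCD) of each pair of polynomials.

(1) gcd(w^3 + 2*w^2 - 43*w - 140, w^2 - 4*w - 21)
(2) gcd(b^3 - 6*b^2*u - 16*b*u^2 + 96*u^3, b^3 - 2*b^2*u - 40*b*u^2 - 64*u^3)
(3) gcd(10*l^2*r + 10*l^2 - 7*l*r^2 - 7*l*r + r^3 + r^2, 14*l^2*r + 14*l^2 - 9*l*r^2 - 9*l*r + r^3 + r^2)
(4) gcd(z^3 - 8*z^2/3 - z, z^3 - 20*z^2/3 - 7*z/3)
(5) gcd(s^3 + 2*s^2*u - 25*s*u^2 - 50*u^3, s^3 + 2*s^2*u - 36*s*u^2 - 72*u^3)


(1) = w - 7
(2) = b + 4*u
(3) = -2*l*r - 2*l + r^2 + r
(4) = gcd(z*(z - 3)*(z + 1/3), z*(z - 7)*(z + 1/3)) = z^2 + z/3
(5) = s + 2*u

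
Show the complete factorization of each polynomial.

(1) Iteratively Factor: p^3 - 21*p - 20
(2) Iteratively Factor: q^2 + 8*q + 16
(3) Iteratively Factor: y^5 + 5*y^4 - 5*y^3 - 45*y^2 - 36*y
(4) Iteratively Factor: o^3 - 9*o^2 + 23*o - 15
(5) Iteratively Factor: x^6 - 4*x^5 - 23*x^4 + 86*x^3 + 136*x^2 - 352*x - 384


(1) = (p - 5)*(p^2 + 5*p + 4) = (p - 5)*(p + 4)*(p + 1)
(2) = (q + 4)*(q + 4)
(3) = (y - 3)*(y^4 + 8*y^3 + 19*y^2 + 12*y) = y*(y - 3)*(y^3 + 8*y^2 + 19*y + 12) = y*(y - 3)*(y + 4)*(y^2 + 4*y + 3) = y*(y - 3)*(y + 1)*(y + 4)*(y + 3)
(4) = (o - 1)*(o^2 - 8*o + 15) = (o - 5)*(o - 1)*(o - 3)
(5) = (x - 4)*(x^5 - 23*x^3 - 6*x^2 + 112*x + 96) = (x - 4)*(x + 1)*(x^4 - x^3 - 22*x^2 + 16*x + 96) = (x - 4)*(x + 1)*(x + 2)*(x^3 - 3*x^2 - 16*x + 48) = (x - 4)*(x + 1)*(x + 2)*(x + 4)*(x^2 - 7*x + 12) = (x - 4)^2*(x + 1)*(x + 2)*(x + 4)*(x - 3)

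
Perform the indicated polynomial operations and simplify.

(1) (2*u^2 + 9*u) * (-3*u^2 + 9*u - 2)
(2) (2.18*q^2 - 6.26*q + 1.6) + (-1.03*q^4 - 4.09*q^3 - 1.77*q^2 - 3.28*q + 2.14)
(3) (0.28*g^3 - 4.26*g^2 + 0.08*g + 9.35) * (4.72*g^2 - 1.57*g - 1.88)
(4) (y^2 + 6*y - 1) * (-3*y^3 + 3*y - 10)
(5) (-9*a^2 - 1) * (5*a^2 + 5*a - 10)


(1) = -6*u^4 - 9*u^3 + 77*u^2 - 18*u
(2) = -1.03*q^4 - 4.09*q^3 + 0.41*q^2 - 9.54*q + 3.74
(3) = 1.3216*g^5 - 20.5468*g^4 + 6.5394*g^3 + 52.0152*g^2 - 14.8299*g - 17.578
(4) = -3*y^5 - 18*y^4 + 6*y^3 + 8*y^2 - 63*y + 10
(5) = -45*a^4 - 45*a^3 + 85*a^2 - 5*a + 10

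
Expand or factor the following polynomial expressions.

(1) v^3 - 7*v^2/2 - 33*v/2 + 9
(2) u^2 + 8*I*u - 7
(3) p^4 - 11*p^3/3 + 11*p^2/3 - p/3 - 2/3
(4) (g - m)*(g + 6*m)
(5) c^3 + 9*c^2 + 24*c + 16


(1) = (v - 6)*(v - 1/2)*(v + 3)
(2) = (u + I)*(u + 7*I)
(3) = (p - 2)*(p - 1)^2*(p + 1/3)
(4) = g^2 + 5*g*m - 6*m^2
(5) = (c + 1)*(c + 4)^2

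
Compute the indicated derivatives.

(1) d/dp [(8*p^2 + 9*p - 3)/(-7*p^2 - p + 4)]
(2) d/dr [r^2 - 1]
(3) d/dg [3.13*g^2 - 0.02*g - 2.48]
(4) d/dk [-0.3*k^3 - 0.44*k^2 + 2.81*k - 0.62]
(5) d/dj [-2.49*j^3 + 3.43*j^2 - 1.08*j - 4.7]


(1) = 11*(5*p^2 + 2*p + 3)/(49*p^4 + 14*p^3 - 55*p^2 - 8*p + 16)
(2) = 2*r
(3) = 6.26*g - 0.02
(4) = -0.9*k^2 - 0.88*k + 2.81
(5) = -7.47*j^2 + 6.86*j - 1.08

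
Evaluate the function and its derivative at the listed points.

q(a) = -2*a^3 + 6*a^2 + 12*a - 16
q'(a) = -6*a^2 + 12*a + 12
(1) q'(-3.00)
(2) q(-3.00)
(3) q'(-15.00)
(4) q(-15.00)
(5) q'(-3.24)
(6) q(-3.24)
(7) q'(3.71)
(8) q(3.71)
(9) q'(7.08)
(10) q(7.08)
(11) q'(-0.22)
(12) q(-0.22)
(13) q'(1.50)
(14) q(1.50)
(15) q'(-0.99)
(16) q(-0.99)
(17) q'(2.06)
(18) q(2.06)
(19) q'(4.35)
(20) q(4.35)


(1) = -78.00
(2) = 56.00
(3) = -1518.00
(4) = 7904.00
(5) = -89.87
(6) = 76.13
(7) = -26.06
(8) = 8.97
(9) = -203.80
(10) = -340.07
(11) = 9.07
(12) = -18.33
(13) = 16.50
(14) = 8.75
(15) = -5.76
(16) = -20.06
(17) = 11.26
(18) = 16.70
(19) = -49.33
(20) = -14.89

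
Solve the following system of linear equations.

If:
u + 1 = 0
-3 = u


Then:
No Solution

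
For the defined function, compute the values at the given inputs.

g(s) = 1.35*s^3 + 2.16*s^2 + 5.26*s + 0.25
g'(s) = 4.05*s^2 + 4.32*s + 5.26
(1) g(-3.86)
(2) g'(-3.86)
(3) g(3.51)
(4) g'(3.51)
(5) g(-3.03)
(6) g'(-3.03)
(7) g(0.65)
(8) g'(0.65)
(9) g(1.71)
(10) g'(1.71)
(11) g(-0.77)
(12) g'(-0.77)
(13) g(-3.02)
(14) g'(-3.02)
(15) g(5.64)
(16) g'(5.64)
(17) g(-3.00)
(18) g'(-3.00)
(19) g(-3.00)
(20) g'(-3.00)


(1) = -65.51
(2) = 48.93
(3) = 103.70
(4) = 70.32
(5) = -33.41
(6) = 29.35
(7) = 4.95
(8) = 9.78
(9) = 22.31
(10) = 24.49
(11) = -3.14
(12) = 4.33
(13) = -33.12
(14) = 29.15
(15) = 340.82
(16) = 158.45
(17) = -32.54
(18) = 28.75
(19) = -32.54
(20) = 28.75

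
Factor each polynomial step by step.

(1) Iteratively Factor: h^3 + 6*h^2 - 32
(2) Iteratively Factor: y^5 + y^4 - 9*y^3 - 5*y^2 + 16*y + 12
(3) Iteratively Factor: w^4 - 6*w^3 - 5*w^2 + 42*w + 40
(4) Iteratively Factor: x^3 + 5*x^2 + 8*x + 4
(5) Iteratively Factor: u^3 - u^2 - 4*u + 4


(1) = (h - 2)*(h^2 + 8*h + 16) = (h - 2)*(h + 4)*(h + 4)
(2) = (y - 2)*(y^4 + 3*y^3 - 3*y^2 - 11*y - 6) = (y - 2)*(y + 3)*(y^3 - 3*y - 2) = (y - 2)^2*(y + 3)*(y^2 + 2*y + 1) = (y - 2)^2*(y + 1)*(y + 3)*(y + 1)
(3) = (w + 1)*(w^3 - 7*w^2 + 2*w + 40) = (w - 5)*(w + 1)*(w^2 - 2*w - 8) = (w - 5)*(w + 1)*(w + 2)*(w - 4)
(4) = (x + 2)*(x^2 + 3*x + 2) = (x + 2)^2*(x + 1)
(5) = (u + 2)*(u^2 - 3*u + 2) = (u - 1)*(u + 2)*(u - 2)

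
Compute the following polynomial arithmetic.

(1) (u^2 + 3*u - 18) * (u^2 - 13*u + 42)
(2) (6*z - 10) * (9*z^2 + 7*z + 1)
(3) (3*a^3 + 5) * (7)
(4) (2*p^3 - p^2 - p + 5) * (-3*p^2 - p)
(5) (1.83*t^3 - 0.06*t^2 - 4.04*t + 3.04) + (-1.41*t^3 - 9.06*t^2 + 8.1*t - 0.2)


(1) = u^4 - 10*u^3 - 15*u^2 + 360*u - 756
(2) = 54*z^3 - 48*z^2 - 64*z - 10
(3) = 21*a^3 + 35
(4) = -6*p^5 + p^4 + 4*p^3 - 14*p^2 - 5*p
(5) = 0.42*t^3 - 9.12*t^2 + 4.06*t + 2.84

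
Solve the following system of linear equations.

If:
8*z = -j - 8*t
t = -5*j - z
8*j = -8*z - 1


Then:
j = 0
t = 1/8
z = -1/8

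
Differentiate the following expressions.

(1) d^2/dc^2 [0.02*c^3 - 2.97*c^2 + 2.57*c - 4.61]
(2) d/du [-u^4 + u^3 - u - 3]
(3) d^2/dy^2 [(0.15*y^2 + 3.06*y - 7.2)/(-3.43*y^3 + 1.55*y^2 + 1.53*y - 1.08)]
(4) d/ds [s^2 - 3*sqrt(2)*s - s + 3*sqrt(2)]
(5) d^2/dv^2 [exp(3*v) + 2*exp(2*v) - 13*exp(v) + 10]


(1) = 0.12*c - 5.94
(2) = -4*u^3 + 3*u^2 - 1
(3) = (-3.52947*y^6 - 216.003564*y^5 + 1109.37519*y^4 - 650.790558*y^3 + 11.597688*y^2 - 88.31592*y + 47.351952)/(40.353607*y^9 - 54.706785*y^8 - 29.279166*y^7 + 83.199871*y^6 - 21.390534*y^5 - 37.107477*y^4 + 23.787999*y^3 + 2.160756*y^2 - 5.353776*y + 1.259712)
(4) = 2*s - 3*sqrt(2) - 1
(5) = (9*exp(2*v) + 8*exp(v) - 13)*exp(v)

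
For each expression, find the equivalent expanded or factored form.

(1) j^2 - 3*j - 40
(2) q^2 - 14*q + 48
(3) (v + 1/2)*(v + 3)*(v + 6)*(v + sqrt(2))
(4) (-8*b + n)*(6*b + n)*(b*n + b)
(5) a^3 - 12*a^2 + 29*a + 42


(1) = (j - 8)*(j + 5)
(2) = (q - 8)*(q - 6)
(3) = v^4 + sqrt(2)*v^3 + 19*v^3/2 + 19*sqrt(2)*v^2/2 + 45*v^2/2 + 9*v + 45*sqrt(2)*v/2 + 9*sqrt(2)
(4) = -48*b^3*n - 48*b^3 - 2*b^2*n^2 - 2*b^2*n + b*n^3 + b*n^2
(5) = (a - 7)*(a - 6)*(a + 1)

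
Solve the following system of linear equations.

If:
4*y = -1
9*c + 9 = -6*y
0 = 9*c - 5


Then:
No Solution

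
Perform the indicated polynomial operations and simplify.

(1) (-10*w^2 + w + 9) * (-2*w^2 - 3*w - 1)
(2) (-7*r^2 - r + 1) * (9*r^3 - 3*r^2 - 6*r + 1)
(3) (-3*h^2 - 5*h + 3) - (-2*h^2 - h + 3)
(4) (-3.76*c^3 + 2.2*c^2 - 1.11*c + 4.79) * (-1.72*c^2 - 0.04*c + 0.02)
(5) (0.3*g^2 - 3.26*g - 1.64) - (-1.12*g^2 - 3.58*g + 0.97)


(1) = 20*w^4 + 28*w^3 - 11*w^2 - 28*w - 9
(2) = -63*r^5 + 12*r^4 + 54*r^3 - 4*r^2 - 7*r + 1
(3) = -h^2 - 4*h
(4) = 6.4672*c^5 - 3.6336*c^4 + 1.746*c^3 - 8.1504*c^2 - 0.2138*c + 0.0958
(5) = 1.42*g^2 + 0.32*g - 2.61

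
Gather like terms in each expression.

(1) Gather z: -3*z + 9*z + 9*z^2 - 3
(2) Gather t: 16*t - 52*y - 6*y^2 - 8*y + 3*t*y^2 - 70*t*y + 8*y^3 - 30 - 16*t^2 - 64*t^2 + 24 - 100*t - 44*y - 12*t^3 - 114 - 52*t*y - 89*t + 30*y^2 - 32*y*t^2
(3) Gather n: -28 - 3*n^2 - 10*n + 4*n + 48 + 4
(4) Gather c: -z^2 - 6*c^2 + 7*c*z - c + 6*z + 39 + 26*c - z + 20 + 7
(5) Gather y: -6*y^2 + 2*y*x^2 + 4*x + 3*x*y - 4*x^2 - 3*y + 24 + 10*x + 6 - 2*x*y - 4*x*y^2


(1) = 9*z^2 + 6*z - 3
(2) = -12*t^3 + t^2*(-32*y - 80) + t*(3*y^2 - 122*y - 173) + 8*y^3 + 24*y^2 - 104*y - 120
(3) = -3*n^2 - 6*n + 24
(4) = -6*c^2 + c*(7*z + 25) - z^2 + 5*z + 66
(5) = -4*x^2 + 14*x + y^2*(-4*x - 6) + y*(2*x^2 + x - 3) + 30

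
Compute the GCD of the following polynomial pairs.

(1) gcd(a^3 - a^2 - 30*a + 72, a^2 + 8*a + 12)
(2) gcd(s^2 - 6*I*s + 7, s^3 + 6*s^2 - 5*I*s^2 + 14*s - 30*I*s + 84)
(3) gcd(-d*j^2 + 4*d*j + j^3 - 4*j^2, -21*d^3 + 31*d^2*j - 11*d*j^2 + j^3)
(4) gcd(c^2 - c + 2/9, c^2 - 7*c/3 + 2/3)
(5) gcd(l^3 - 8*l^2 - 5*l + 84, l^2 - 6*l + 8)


(1) = a + 6
(2) = gcd((s - 7*I)*(s + I), (s + 6)*(s - 7*I)*(s + 2*I)) = s - 7*I
(3) = gcd(j*(-d + j)*(j - 4), (-7*d + j)*(-3*d + j)*(-d + j)) = d - j
(4) = gcd((c - 2/3)*(c - 1/3), (c - 2)*(c - 1/3)) = c - 1/3
(5) = gcd((l - 7)*(l - 4)*(l + 3), (l - 4)*(l - 2)) = l - 4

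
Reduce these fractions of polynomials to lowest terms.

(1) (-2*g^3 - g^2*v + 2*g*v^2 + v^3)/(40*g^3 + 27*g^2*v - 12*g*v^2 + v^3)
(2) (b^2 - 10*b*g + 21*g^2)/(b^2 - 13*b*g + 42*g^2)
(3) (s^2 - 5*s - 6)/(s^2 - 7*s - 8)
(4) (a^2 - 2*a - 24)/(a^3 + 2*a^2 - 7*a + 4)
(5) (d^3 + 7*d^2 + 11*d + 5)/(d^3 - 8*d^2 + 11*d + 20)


(1) = (-2*g^2 + g*v + v^2)/(40*g^2 - 13*g*v + v^2)
(2) = (b - 3*g)/(b - 6*g)
(3) = (s - 6)/(s - 8)
(4) = (a - 6)/(a^2 - 2*a + 1)
(5) = (d^2 + 6*d + 5)/(d^2 - 9*d + 20)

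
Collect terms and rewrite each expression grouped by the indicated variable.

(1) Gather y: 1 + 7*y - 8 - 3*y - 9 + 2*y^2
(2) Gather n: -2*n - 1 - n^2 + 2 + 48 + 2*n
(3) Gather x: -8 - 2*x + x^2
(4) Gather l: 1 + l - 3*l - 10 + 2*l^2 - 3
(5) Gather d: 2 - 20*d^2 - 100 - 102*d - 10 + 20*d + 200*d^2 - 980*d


(1) = 2*y^2 + 4*y - 16
(2) = 49 - n^2
(3) = x^2 - 2*x - 8
(4) = 2*l^2 - 2*l - 12
(5) = 180*d^2 - 1062*d - 108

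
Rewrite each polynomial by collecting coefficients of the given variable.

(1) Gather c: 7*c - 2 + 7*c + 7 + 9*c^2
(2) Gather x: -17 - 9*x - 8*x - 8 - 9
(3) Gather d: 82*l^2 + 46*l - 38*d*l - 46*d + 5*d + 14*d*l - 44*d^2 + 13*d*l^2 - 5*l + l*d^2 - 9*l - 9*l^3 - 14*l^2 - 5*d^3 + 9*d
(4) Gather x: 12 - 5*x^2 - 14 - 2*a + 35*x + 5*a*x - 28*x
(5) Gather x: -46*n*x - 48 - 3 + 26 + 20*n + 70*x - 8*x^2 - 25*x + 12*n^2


(1) = 9*c^2 + 14*c + 5
(2) = -17*x - 34
(3) = -5*d^3 + d^2*(l - 44) + d*(13*l^2 - 24*l - 32) - 9*l^3 + 68*l^2 + 32*l
(4) = -2*a - 5*x^2 + x*(5*a + 7) - 2
(5) = 12*n^2 + 20*n - 8*x^2 + x*(45 - 46*n) - 25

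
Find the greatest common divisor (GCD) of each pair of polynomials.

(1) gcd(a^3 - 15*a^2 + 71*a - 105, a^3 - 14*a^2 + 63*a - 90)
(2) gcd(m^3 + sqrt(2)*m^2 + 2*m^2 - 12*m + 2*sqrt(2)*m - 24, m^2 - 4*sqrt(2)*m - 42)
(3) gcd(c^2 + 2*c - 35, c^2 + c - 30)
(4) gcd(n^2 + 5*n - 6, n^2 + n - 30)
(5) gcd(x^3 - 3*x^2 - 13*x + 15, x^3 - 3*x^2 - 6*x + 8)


(1) = a^2 - 8*a + 15
(2) = gcd((m + 2)*(m - 2*sqrt(2))*(m + 3*sqrt(2)), (m - 7*sqrt(2))*(m + 3*sqrt(2))) = m + 3*sqrt(2)
(3) = c - 5
(4) = gcd((n - 1)*(n + 6), (n - 5)*(n + 6)) = n + 6
(5) = x - 1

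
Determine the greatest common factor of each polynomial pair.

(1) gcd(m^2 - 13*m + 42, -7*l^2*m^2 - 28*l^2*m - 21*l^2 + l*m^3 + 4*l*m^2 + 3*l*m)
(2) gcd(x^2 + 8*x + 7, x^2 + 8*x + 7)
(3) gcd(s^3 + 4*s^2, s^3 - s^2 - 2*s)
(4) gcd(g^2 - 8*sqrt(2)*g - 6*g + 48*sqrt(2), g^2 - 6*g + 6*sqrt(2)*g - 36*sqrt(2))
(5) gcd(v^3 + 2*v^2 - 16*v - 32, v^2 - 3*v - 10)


(1) = 1
(2) = gcd((x + 1)*(x + 7), (x + 1)*(x + 7)) = x^2 + 8*x + 7
(3) = gcd(s^2*(s + 4), s*(s - 2)*(s + 1)) = s
(4) = g - 6
(5) = gcd((v - 4)*(v + 2)*(v + 4), (v - 5)*(v + 2)) = v + 2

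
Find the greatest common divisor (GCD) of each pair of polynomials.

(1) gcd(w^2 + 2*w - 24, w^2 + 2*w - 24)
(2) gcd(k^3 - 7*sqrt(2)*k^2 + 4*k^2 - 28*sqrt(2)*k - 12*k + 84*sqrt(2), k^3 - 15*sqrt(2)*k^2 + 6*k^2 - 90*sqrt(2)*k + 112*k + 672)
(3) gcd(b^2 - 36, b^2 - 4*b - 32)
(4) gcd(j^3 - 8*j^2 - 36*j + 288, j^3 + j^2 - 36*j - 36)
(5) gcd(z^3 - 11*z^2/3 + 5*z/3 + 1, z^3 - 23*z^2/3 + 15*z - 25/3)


(1) = w^2 + 2*w - 24
(2) = gcd((k - 2)*(k + 6)*(k - 7*sqrt(2)), (k + 6)*(k - 8*sqrt(2))*(k - 7*sqrt(2))) = k^2 + k*(6 - 7*sqrt(2)) - 42*sqrt(2)
(3) = gcd((b - 6)*(b + 6), (b - 8)*(b + 4)) = 1
(4) = gcd((j - 8)*(j - 6)*(j + 6), (j - 6)*(j + 1)*(j + 6)) = j^2 - 36
(5) = gcd((z - 3)*(z - 1)*(z + 1/3), (z - 5)*(z - 5/3)*(z - 1)) = z - 1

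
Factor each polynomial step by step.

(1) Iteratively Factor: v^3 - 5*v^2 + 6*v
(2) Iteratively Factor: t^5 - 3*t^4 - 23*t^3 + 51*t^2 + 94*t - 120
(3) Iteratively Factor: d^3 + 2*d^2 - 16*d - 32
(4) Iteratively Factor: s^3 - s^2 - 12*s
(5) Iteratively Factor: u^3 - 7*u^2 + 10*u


(1) = (v)*(v^2 - 5*v + 6) = v*(v - 3)*(v - 2)
(2) = (t + 2)*(t^4 - 5*t^3 - 13*t^2 + 77*t - 60) = (t - 3)*(t + 2)*(t^3 - 2*t^2 - 19*t + 20) = (t - 5)*(t - 3)*(t + 2)*(t^2 + 3*t - 4) = (t - 5)*(t - 3)*(t + 2)*(t + 4)*(t - 1)
(3) = (d + 2)*(d^2 - 16) = (d - 4)*(d + 2)*(d + 4)
(4) = (s)*(s^2 - s - 12) = s*(s - 4)*(s + 3)
(5) = (u)*(u^2 - 7*u + 10) = u*(u - 5)*(u - 2)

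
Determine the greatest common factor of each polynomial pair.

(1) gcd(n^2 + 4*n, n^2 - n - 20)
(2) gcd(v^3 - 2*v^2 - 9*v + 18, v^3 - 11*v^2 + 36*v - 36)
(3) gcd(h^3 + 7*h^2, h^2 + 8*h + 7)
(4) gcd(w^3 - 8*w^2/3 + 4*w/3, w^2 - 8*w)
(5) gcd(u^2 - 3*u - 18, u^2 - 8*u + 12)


(1) = gcd(n*(n + 4), (n - 5)*(n + 4)) = n + 4
(2) = gcd((v - 3)*(v - 2)*(v + 3), (v - 6)*(v - 3)*(v - 2)) = v^2 - 5*v + 6
(3) = gcd(h^2*(h + 7), (h + 1)*(h + 7)) = h + 7
(4) = w
(5) = gcd((u - 6)*(u + 3), (u - 6)*(u - 2)) = u - 6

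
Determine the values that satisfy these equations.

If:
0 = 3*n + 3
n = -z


Then:
n = -1
z = 1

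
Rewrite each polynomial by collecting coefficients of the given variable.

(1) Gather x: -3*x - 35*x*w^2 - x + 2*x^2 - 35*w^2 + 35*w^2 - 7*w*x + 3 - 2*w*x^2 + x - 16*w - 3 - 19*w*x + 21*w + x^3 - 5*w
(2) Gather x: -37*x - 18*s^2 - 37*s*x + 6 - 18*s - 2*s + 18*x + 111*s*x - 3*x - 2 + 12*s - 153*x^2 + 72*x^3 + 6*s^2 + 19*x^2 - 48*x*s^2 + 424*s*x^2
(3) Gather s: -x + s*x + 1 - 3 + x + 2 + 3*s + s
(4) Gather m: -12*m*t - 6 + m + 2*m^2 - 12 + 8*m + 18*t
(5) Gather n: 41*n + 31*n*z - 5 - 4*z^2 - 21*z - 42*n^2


(1) = x^3 + x^2*(2 - 2*w) + x*(-35*w^2 - 26*w - 3)
(2) = -12*s^2 - 8*s + 72*x^3 + x^2*(424*s - 134) + x*(-48*s^2 + 74*s - 22) + 4
(3) = s*(x + 4)
(4) = 2*m^2 + m*(9 - 12*t) + 18*t - 18
(5) = -42*n^2 + n*(31*z + 41) - 4*z^2 - 21*z - 5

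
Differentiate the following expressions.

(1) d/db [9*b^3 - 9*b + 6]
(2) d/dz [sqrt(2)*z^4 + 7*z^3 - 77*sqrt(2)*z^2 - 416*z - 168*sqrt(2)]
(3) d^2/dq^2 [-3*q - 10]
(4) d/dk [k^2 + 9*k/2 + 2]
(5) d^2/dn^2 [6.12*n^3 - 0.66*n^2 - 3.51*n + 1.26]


(1) = 27*b^2 - 9
(2) = 4*sqrt(2)*z^3 + 21*z^2 - 154*sqrt(2)*z - 416
(3) = 0
(4) = 2*k + 9/2
(5) = 36.72*n - 1.32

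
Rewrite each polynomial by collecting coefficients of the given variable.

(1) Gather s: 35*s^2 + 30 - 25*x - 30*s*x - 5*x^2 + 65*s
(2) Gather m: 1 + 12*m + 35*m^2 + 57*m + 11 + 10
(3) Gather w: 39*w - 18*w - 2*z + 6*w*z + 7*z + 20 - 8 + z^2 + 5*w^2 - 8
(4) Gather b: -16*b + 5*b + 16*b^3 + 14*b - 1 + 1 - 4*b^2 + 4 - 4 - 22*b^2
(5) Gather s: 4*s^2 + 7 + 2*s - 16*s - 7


(1) = 35*s^2 + s*(65 - 30*x) - 5*x^2 - 25*x + 30
(2) = 35*m^2 + 69*m + 22
(3) = 5*w^2 + w*(6*z + 21) + z^2 + 5*z + 4
(4) = 16*b^3 - 26*b^2 + 3*b
(5) = 4*s^2 - 14*s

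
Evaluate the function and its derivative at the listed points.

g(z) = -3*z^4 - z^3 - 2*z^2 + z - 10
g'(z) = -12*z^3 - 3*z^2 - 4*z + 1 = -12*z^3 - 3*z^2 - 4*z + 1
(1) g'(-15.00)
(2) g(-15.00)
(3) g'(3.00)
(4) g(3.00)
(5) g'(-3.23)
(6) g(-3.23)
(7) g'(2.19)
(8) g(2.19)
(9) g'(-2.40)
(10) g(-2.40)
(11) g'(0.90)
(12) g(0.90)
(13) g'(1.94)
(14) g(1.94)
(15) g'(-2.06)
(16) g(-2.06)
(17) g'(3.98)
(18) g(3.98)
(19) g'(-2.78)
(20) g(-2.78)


(1) = 39886.00
(2) = -148975.00
(3) = -362.00
(4) = -295.00
(5) = 387.00
(6) = -326.93
(7) = -148.19
(8) = -96.91
(9) = 159.21
(10) = -109.63
(11) = -13.78
(12) = -13.42
(13) = -105.67
(14) = -65.38
(15) = 101.41
(16) = -65.83
(17) = -818.98
(18) = -853.50
(19) = 246.75
(20) = -185.94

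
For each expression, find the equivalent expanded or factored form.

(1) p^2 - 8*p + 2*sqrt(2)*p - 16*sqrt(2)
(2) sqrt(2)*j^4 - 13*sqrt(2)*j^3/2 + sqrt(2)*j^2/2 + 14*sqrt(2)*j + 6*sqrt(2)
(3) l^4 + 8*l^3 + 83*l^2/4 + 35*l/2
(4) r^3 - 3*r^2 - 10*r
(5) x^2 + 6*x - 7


(1) = (p - 8)*(p + 2*sqrt(2))
(2) = (j - 6)*(j - 2)*(j + 1)*(sqrt(2)*j + sqrt(2)/2)
(3) = l*(l + 2)*(l + 5/2)*(l + 7/2)
(4) = r*(r - 5)*(r + 2)
(5) = (x - 1)*(x + 7)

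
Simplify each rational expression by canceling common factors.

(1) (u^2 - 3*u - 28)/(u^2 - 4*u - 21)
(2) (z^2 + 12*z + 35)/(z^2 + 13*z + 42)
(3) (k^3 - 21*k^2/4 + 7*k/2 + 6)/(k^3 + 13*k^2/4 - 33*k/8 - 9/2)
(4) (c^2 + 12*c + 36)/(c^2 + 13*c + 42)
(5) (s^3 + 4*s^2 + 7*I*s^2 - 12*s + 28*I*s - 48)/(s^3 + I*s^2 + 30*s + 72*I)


(1) = (u + 4)/(u + 3)
(2) = (z + 5)/(z + 6)
(3) = (2*k^2 - 12*k + 16)/(2*k^2 + 5*k - 12)
(4) = (c + 6)/(c + 7)
(5) = (s + 4)/(s - 6*I)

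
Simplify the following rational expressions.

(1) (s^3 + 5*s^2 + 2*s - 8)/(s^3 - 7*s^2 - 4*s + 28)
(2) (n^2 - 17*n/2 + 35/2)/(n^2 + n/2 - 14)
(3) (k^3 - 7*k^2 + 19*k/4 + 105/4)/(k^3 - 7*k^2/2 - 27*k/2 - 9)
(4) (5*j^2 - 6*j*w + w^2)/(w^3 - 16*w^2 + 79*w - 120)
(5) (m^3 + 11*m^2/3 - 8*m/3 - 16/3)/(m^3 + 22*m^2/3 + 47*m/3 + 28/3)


(1) = (s^2 + 3*s - 4)/(s^2 - 9*s + 14)
(2) = (n - 5)/(n + 4)
(3) = (2*k^2 - 17*k + 35)/(2*k^2 - 10*k - 12)
(4) = (5*j^2 - 6*j*w + w^2)/(w^3 - 16*w^2 + 79*w - 120)
(5) = (3*m - 4)/(3*m + 7)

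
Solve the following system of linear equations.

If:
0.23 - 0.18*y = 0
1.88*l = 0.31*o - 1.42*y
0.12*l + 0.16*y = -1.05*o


Then:
l = -0.98
o = -0.08
y = 1.28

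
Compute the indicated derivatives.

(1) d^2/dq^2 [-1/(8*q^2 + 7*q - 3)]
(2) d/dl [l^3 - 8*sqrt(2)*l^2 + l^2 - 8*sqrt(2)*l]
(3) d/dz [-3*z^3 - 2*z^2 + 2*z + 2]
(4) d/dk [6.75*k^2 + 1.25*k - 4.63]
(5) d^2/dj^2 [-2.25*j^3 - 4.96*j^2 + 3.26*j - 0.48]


(1) = 2*(64*q^2 + 56*q - (16*q + 7)^2 - 24)/(8*q^2 + 7*q - 3)^3
(2) = 3*l^2 - 16*sqrt(2)*l + 2*l - 8*sqrt(2)
(3) = -9*z^2 - 4*z + 2
(4) = 13.5*k + 1.25
(5) = -13.5*j - 9.92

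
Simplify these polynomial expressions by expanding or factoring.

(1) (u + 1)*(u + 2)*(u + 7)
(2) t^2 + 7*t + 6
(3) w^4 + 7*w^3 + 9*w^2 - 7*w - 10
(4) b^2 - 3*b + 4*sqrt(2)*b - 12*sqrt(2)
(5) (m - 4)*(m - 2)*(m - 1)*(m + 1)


(1) = u^3 + 10*u^2 + 23*u + 14
(2) = (t + 1)*(t + 6)
(3) = (w - 1)*(w + 1)*(w + 2)*(w + 5)
(4) = (b - 3)*(b + 4*sqrt(2))
(5) = m^4 - 6*m^3 + 7*m^2 + 6*m - 8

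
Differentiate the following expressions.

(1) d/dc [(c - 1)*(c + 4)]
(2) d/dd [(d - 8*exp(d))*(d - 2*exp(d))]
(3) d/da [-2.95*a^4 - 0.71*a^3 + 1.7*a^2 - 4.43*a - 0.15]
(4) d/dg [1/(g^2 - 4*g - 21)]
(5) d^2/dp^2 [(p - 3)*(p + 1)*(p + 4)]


(1) = 2*c + 3
(2) = -10*d*exp(d) + 2*d + 32*exp(2*d) - 10*exp(d)
(3) = -11.8*a^3 - 2.13*a^2 + 3.4*a - 4.43
(4) = 2*(2 - g)/(-g^2 + 4*g + 21)^2
(5) = 6*p + 4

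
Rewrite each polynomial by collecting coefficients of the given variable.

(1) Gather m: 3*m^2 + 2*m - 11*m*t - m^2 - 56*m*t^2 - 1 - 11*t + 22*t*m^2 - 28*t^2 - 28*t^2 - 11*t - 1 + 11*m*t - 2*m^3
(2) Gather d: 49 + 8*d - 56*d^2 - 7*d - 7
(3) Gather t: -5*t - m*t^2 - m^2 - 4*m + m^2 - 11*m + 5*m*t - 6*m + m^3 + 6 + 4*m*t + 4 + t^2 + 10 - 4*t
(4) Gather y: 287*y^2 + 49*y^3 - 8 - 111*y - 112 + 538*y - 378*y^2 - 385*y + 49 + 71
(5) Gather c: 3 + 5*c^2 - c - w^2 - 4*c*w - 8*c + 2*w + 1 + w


(1) = -2*m^3 + m^2*(22*t + 2) + m*(2 - 56*t^2) - 56*t^2 - 22*t - 2
(2) = -56*d^2 + d + 42
(3) = m^3 - 21*m + t^2*(1 - m) + t*(9*m - 9) + 20
(4) = 49*y^3 - 91*y^2 + 42*y
(5) = 5*c^2 + c*(-4*w - 9) - w^2 + 3*w + 4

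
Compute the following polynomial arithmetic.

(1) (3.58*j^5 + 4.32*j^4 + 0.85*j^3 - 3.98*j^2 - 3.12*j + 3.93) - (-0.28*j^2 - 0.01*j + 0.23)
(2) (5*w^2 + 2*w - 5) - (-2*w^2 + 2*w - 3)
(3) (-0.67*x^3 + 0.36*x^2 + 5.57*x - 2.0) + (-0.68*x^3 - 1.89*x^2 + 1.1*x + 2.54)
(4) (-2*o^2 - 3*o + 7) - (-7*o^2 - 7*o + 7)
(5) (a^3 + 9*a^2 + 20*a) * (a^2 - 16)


(1) = 3.58*j^5 + 4.32*j^4 + 0.85*j^3 - 3.7*j^2 - 3.11*j + 3.7
(2) = 7*w^2 - 2
(3) = -1.35*x^3 - 1.53*x^2 + 6.67*x + 0.54
(4) = 5*o^2 + 4*o
(5) = a^5 + 9*a^4 + 4*a^3 - 144*a^2 - 320*a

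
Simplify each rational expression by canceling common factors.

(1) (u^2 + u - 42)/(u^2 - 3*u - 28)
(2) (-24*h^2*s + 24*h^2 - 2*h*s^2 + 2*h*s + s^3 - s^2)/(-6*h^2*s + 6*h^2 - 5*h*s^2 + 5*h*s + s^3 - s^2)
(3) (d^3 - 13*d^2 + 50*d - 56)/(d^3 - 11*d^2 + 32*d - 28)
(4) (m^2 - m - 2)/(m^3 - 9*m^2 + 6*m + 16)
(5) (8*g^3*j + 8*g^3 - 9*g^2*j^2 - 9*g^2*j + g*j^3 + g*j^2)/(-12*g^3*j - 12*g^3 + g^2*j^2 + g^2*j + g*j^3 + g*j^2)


(1) = (u^2 + u - 42)/(u^2 - 3*u - 28)
(2) = (4*h + s)/(h + s)
(3) = (d - 4)/(d - 2)
(4) = 1/(m - 8)
(5) = (-8*g^2 + 9*g*j - j^2)/(12*g^2 - g*j - j^2)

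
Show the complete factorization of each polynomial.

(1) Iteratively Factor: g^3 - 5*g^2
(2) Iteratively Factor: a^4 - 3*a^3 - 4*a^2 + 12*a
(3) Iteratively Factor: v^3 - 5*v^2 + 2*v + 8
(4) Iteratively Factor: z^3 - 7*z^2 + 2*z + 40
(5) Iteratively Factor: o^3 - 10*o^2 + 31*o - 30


(1) = (g - 5)*(g^2) = g*(g - 5)*(g)
(2) = (a + 2)*(a^3 - 5*a^2 + 6*a) = (a - 2)*(a + 2)*(a^2 - 3*a) = a*(a - 2)*(a + 2)*(a - 3)
(3) = (v + 1)*(v^2 - 6*v + 8) = (v - 2)*(v + 1)*(v - 4)
(4) = (z - 4)*(z^2 - 3*z - 10) = (z - 4)*(z + 2)*(z - 5)
(5) = (o - 3)*(o^2 - 7*o + 10) = (o - 3)*(o - 2)*(o - 5)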